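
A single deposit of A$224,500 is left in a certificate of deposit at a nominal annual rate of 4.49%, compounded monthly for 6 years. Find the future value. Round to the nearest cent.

i = 0.0449/12 = 0.00374167 per month; n = 6·12 = 72.
224,500 × (1+0.00374167)^72 = 224,500 × 1.308521 = 293,762.8938

A$293,762.89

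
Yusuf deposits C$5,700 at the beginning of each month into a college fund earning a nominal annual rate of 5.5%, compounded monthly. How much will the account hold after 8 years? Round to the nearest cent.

C$688,568.14

i = 0.055/12 = 0.00458333 per month; n = 8·12 = 96.
FV = 5700 × [(1+0.00458333)^96 − 1] / 0.00458333 × (1+i) = 5700 × 120.801429 = 688,568.1436
(Beginning-of-period payments → annuity-due factor ×(1+i).)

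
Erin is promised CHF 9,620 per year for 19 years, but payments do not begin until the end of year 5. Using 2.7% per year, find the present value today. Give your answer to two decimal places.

PV at t=4 (ordinary 19-year annuity): 9620 × a(19|0.027) = 9620 × 14.711711 = 141,526.6611
PV₀ = 141,526.6611 / (1+0.027)^4 = 141,526.6611 / 1.112453 = 127,220.3208

CHF 127,220.32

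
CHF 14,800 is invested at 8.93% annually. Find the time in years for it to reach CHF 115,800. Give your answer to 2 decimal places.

24.05 years

n = ln(115800/14800) / ln(1+0.0893) = ln(7.82432) / 0.085535 = 24.0513 years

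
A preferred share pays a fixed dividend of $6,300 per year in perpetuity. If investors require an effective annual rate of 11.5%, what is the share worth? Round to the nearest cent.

$54,782.61

PV = PMT / i = 6300 / 0.115 = 54,782.6087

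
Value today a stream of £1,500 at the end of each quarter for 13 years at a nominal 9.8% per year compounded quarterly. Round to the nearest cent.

£43,834.35

i = 0.098/4 = 0.0245 per quarter; n = 13·4 = 52.
Annuity factor a(52|0.0245) = 29.222899; PV = 1500 × 29.222899 = 43,834.3484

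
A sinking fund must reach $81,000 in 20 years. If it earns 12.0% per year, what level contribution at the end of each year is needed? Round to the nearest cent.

$1,124.18

PMT = 81000 / ( [(1+0.12)^20 − 1] / 0.12 ) = 81000 / 72.052442 = 1,124.1812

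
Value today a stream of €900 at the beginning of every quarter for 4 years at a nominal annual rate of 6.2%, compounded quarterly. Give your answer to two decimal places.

€12,863.35

Periodic rate i = 0.062/4 = 0.0155; n = 4 × 4 = 16 periods.
PV = PMT · [1 − (1+i)^(−n)] / i × (1+i) = 900 · 14.292613 = 12,863.3517
Payments are at the start of each period, so multiply by (1+i).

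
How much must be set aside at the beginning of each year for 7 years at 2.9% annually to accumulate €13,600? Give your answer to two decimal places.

FV-annuity factor × (1+i) = 7.860843; PMT = 13600 / 7.860843 = 1,730.0943

€1,730.09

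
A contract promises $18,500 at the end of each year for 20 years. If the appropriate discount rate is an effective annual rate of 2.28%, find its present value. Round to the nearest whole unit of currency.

$294,485

Annuity factor a(20|0.0228) = 15.918082; PV = 18500 × 15.918082 = 294,484.5102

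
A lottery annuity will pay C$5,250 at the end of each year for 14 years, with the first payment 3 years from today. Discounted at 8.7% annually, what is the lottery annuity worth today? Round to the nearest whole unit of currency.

Value one period before first payment (t=2): 5250 × [1 − (1+0.087)^(−14)] / 0.087 = 5250 × 7.919326 = 41,576.4629
PV₀ = 41,576.4629 / (1+0.087)^2 = 41,576.4629 / 1.181569 = 35,187.5031

C$35,188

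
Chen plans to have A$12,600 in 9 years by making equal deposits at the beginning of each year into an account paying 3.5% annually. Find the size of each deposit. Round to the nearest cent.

A$1,174.13

FV-annuity factor × (1+i) = 10.731393; PMT = 12600 / 10.731393 = 1,174.1253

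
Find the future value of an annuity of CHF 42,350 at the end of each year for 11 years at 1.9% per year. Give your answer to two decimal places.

Accumulation factor s(11|0.019) = 12.106890; FV = 42350 × 12.106890 = 512,726.7846

CHF 512,726.78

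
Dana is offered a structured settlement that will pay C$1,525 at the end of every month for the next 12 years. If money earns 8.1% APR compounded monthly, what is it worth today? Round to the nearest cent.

C$140,172.76

Periodic rate i = 0.081/12 = 0.00675; n = 12 × 12 = 144 periods.
PV = PMT · [1 − (1+i)^(−n)] / i = 1525 · 91.916564 = 140,172.7608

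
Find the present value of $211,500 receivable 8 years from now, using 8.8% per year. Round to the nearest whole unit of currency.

$107,716

Discount factor = (1+0.088)^(−8) = 0.509294; PV = 211,500 × 0.509294 = 107,715.7498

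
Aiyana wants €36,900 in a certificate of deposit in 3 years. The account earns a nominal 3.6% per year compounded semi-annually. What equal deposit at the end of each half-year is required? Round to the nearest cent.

€5,879.01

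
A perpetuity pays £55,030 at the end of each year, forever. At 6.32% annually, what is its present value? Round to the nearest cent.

PV = PMT / i = 55030 / 0.0632 = 870,727.8481

£870,727.85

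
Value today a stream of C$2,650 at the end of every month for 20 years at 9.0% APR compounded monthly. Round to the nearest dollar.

With 12 periods per year: i = 0.0075, n = 240.
Annuity factor a(240|0.0075) = 111.144954; PV = 2650 × 111.144954 = 294,534.1282

C$294,534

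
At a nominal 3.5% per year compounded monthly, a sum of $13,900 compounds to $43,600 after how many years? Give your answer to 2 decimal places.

Periodic rate i = 0.035/12 = 0.00291667.
(1+i)^n = 43600/13900 = 3.13669, so n = ln 3.13669 / ln 1.00292 = 392.5147 months
= 392.5147/12 years

32.71 years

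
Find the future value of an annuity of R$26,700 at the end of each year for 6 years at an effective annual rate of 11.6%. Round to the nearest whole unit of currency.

Accumulation factor s(6|0.116) = 8.033641; FV = 26700 × 8.033641 = 214,498.2101

R$214,498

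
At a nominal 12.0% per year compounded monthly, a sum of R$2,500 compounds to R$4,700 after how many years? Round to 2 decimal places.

Periodic rate i = 0.12/12 = 0.01.
(1+i)^n = 4700/2500 = 1.88000, so n = ln 1.88000 / ln 1.01 = 63.4423 months
= 63.4423/12 years

5.29 years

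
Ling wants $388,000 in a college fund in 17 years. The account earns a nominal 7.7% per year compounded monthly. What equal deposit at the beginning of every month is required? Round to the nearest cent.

$920.65

i = 0.077/12 = 0.00641667 per month; n = 17·12 = 204.
FV-annuity factor × (1+i) = 421.443168; PMT = 388000 / 421.443168 = 920.6461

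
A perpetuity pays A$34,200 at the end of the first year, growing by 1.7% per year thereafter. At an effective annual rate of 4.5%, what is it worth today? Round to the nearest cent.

PV = D₁/(r − g) = 34200/(0.045 − 0.017) = 1,221,428.5714

A$1,221,428.57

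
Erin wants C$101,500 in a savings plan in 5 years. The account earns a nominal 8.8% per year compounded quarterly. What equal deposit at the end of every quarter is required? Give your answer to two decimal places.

C$4,094.86

Periodic rate i = 0.088/4 = 0.022; n = 5 × 4 = 20 periods.
PMT = 101500 / ( [(1+0.022)^20 − 1] / 0.022 ) = 101500 / 24.787190 = 4,094.8570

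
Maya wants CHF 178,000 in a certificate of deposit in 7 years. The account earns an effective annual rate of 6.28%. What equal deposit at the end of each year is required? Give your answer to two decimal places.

FV-annuity factor = 8.465836; PMT = 178000 / 8.465836 = 21,025.6837

CHF 21,025.68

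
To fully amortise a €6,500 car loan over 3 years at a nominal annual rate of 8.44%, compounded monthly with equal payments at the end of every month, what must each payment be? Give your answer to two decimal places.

€205.01

Periodic rate i = 0.0844/12 = 0.00703333; n = 3 × 12 = 36 periods.
PMT = 6500 / ( [1 − (1+0.00703333)^(−36)] / 0.00703333 ) = 6500 / 31.706029 = 205.0083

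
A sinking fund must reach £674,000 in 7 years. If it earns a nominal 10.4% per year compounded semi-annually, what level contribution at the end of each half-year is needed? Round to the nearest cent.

£33,915.61

With 2 periods per year: i = 0.052, n = 14.
PMT = 674000 / ( [(1+0.052)^14 − 1] / 0.052 ) = 674000 / 19.872855 = 33,915.6096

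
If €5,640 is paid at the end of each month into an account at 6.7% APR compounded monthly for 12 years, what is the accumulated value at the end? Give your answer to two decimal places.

€1,241,948.05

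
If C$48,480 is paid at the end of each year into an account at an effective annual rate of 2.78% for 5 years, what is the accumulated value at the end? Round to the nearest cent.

C$256,257.35

Accumulation factor s(5|0.0278) = 5.285836; FV = 48480 × 5.285836 = 256,257.3497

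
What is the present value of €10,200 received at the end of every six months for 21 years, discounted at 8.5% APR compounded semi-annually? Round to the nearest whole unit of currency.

€198,215

i = 0.085/2 = 0.0425 per half-year; n = 21·2 = 42.
Annuity factor a(42|0.0425) = 19.432879; PV = 10200 × 19.432879 = 198,215.3693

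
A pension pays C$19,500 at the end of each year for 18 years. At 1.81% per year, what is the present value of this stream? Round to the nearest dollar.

C$297,288

PV = PMT · [1 − (1+i)^(−n)] / i = 19500 · 15.245528 = 297,287.7901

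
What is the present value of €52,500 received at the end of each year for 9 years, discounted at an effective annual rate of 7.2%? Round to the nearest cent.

€339,158.47

PV = PMT · [1 − (1+i)^(−n)] / i = 52500 · 6.460161 = 339,158.4662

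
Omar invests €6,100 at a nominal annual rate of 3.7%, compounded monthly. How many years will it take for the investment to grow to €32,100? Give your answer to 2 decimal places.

Periodic rate i = 0.037/12 = 0.00308333.
n = ln(32100/6100) / ln(1+0.00308333) = ln(5.26230) / 0.003079 = 539.3922 months
= 539.3922/12 years

44.95 years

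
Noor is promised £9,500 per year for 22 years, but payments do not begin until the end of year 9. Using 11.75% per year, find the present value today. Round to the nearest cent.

£30,357.65

PV at t=8 (ordinary 22-year annuity): 9500 × a(22|0.1175) = 9500 × 7.771856 = 73,832.6328
PV₀ = 73,832.6328 / (1+0.1175)^8 = 73,832.6328 / 2.432093 = 30,357.6466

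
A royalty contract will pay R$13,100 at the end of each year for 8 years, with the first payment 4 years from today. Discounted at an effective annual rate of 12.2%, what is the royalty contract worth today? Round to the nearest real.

PV at t=3 (ordinary 8-year annuity): 13100 × a(8|0.122) = 13100 × 4.933118 = 64,623.8508
PV₀ = 64,623.8508 / (1+0.122)^3 = 64,623.8508 / 1.412468 = 45,752.4403

R$45,752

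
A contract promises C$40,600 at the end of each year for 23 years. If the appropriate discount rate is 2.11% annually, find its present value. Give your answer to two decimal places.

PV = PMT · [1 − (1+i)^(−n)] / i = 40600 · 18.074497 = 733,824.5915

C$733,824.59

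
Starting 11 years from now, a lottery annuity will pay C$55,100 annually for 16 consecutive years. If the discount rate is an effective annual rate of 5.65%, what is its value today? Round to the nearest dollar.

C$329,258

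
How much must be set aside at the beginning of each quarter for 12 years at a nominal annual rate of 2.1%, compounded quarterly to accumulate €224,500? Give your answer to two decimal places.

€4,103.16

Periodic rate i = 0.021/4 = 0.00525; n = 12 × 4 = 48 periods.
PMT = 224500 / ( [(1+0.00525)^48 − 1] / 0.00525 × (1+i) ) = 224500 / 54.713977 = 4,103.1563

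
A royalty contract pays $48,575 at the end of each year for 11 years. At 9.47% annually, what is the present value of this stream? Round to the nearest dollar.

PV = PMT · [1 − (1+i)^(−n)] / i = 48575 · 6.656616 = 323,345.1038

$323,345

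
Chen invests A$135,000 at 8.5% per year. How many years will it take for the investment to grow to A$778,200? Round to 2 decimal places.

n = ln(778200/135000) / ln(1+0.085) = ln(5.76444) / 0.081580 = 21.4723 years

21.47 years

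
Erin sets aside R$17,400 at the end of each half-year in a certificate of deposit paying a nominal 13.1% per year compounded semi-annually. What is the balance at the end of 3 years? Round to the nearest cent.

R$123,063.79

i = 0.131/2 = 0.0655 per half-year; n = 3·2 = 6.
Accumulation factor s(6|0.0655) = 7.072632; FV = 17400 × 7.072632 = 123,063.7936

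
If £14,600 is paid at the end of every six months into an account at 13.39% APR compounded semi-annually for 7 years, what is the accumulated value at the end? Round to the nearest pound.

With 2 periods per year: i = 0.06695, n = 14.
Accumulation factor s(14|0.06695) = 22.068988; FV = 14600 × 22.068988 = 322,207.2238

£322,207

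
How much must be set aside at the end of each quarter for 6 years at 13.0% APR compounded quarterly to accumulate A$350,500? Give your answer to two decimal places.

A$9,866.19

i = 0.13/4 = 0.0325 per quarter; n = 6·4 = 24.
FV-annuity factor = 35.525359; PMT = 350500 / 35.525359 = 9,866.1917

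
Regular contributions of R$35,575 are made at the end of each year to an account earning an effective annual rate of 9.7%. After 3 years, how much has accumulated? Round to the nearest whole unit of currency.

R$117,412

FV = PMT · [(1+i)^n − 1] / i = 35575 · 3.300409 = 117,412.0502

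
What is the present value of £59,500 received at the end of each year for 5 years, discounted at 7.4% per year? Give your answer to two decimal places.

PV = PMT · [1 − (1+i)^(−n)] / i = 59500 · 4.056655 = 241,370.9959

£241,371.00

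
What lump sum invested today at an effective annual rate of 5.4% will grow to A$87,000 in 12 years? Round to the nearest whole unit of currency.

Discount factor = (1+0.054)^(−12) = 0.532001; PV = 87,000 × 0.532001 = 46,284.1105

A$46,284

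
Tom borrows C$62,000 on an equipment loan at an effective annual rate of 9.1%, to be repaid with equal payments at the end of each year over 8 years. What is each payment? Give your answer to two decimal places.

Annuity-PV factor = 5.514307; PMT = 62000 / 5.514307 = 11,243.4789

C$11,243.48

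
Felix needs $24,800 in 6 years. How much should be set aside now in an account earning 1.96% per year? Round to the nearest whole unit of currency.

$22,074

PV = 24,800 / (1 + 0.0196)^6 = 24,800 / 1.123515 = 22,073.5772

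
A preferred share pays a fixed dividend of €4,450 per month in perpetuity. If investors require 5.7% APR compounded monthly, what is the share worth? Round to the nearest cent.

Periodic rate i = 0.057/12 = 0.00475.
PV = PMT / i = 4450 / 0.00475 = 936,842.1053

€936,842.11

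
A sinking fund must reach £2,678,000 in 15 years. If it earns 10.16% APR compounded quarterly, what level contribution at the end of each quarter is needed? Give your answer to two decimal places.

£19,412.42

Periodic rate i = 0.1016/4 = 0.0254; n = 15 × 4 = 60 periods.
PMT = 2.678e+06 / ( [(1+0.0254)^60 − 1] / 0.0254 ) = 2.678e+06 / 137.952921 = 19,412.4197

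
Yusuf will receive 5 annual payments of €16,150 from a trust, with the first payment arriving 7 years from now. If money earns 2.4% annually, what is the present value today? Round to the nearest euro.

PV at t=6 (ordinary 5-year annuity): 16150 × a(5|0.024) = 16150 × 4.659233 = 75,246.6051
PV₀ = 75,246.6051 / (1+0.024)^6 = 75,246.6051 / 1.152922 = 65,266.0262

€65,266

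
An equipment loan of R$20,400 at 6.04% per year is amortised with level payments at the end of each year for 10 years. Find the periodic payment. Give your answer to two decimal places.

R$2,776.96

Annuity-PV factor = 7.346159; PMT = 20400 / 7.346159 = 2,776.9614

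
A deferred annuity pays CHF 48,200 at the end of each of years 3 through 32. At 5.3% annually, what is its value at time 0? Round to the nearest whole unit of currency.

Value one period before first payment (t=2): 48200 × [1 − (1+0.053)^(−30)] / 0.053 = 48200 × 14.860429 = 716,272.7007
Discount back 2 years: 716,272.7007 × (1+0.053)^(−2) = 716,272.7007 × 0.901869 = 645,983.8446

CHF 645,984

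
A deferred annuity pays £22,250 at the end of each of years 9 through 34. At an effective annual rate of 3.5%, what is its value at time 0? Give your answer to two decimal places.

£285,394.71

Value one period before first payment (t=8): 22250 × [1 − (1+0.035)^(−26)] / 0.035 = 22250 × 16.890352 = 375,810.3379
Discount back 8 years: 375,810.3379 × (1+0.035)^(−8) = 375,810.3379 × 0.759412 = 285,394.7135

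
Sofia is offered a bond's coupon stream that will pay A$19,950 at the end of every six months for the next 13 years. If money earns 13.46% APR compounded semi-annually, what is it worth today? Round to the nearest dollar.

Periodic rate i = 0.1346/2 = 0.0673; n = 13 × 2 = 26 periods.
PV = 19950 × [1 − (1+0.0673)^(−26)] / 0.0673 = 19950 × 12.126495 = 241,923.5758

A$241,924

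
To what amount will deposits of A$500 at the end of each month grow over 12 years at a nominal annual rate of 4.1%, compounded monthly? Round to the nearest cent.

A$92,811.67

Periodic rate i = 0.041/12 = 0.00341667; n = 12 × 12 = 144 periods.
FV = 500 × [(1+0.00341667)^144 − 1] / 0.00341667 = 500 × 185.623349 = 92,811.6745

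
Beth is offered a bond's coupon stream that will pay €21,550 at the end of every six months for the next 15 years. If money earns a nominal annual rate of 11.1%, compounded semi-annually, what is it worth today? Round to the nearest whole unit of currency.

€311,480

Periodic rate i = 0.111/2 = 0.0555; n = 15 × 2 = 30 periods.
Annuity factor a(30|0.0555) = 14.453836; PV = 21550 × 14.453836 = 311,480.1635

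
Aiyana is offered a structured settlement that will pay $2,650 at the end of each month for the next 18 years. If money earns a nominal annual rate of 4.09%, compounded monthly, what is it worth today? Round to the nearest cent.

$404,668.39

With 12 periods per year: i = 0.00340833, n = 216.
PV = 2650 × [1 − (1+0.00340833)^(−216)] / 0.00340833 = 2650 × 152.705052 = 404,668.3881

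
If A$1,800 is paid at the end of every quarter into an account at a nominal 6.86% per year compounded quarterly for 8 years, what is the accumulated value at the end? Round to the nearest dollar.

Periodic rate i = 0.0686/4 = 0.01715; n = 8 × 4 = 32 periods.
FV = 1800 × [(1+0.01715)^32 − 1] / 0.01715 = 1800 × 42.165493 = 75,897.8867

A$75,898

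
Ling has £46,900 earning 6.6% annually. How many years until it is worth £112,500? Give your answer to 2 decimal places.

n = ln(112500/46900) / ln(1+0.066) = ln(2.39872) / 0.063913 = 13.6894 years

13.69 years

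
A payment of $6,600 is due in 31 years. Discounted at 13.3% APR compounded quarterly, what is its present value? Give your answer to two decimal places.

$114.31

i = 0.133/4 = 0.03325 per quarter; n = 31·4 = 124.
PV = 6,600 / (1 + 0.03325)^124 = 6,600 / 57.739276 = 114.3069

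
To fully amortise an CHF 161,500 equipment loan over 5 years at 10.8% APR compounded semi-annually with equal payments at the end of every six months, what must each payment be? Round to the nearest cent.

CHF 21,323.19

Periodic rate i = 0.108/2 = 0.054; n = 5 × 2 = 10 periods.
Annuity-PV factor = 7.573913; PMT = 161500 / 7.573913 = 21,323.1932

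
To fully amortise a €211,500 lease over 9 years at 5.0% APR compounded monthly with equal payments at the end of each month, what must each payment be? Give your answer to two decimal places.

With 12 periods per year: i = 0.00416667, n = 108.
Annuity-PV factor = 86.826108; PMT = 211500 / 86.826108 = 2,435.9033

€2,435.90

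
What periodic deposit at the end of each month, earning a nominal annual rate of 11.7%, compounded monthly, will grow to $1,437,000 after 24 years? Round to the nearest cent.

$912.59

With 12 periods per year: i = 0.00975, n = 288.
FV-annuity factor = 1574.646483; PMT = 1.437e+06 / 1574.646483 = 912.5858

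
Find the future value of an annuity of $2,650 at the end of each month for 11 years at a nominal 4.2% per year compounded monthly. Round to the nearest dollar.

$443,660

With 12 periods per year: i = 0.0035, n = 132.
FV = PMT · [(1+i)^n − 1] / i = 2650 · 167.418719 = 443,659.6066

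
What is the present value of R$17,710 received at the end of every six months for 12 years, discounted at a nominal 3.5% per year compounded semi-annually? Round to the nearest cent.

i = 0.035/2 = 0.0175 per half-year; n = 12·2 = 24.
Annuity factor a(24|0.0175) = 19.460686; PV = 17710 × 19.460686 = 344,648.7428

R$344,648.74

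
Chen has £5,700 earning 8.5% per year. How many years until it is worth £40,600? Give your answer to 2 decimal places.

24.07 years

(1+i)^n = 40600/5700 = 7.12281, so n = ln 7.12281 / ln 1.085 = 24.0660 years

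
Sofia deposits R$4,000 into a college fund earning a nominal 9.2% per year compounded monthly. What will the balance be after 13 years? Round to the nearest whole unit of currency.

R$13,167

With 12 periods per year: i = 0.00766667, n = 156.
FV = PV·(1+i)^n = 4,000 × 3.291814 = 13,167.2540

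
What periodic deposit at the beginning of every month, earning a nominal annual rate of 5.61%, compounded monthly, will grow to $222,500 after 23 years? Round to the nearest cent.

$394.72

With 12 periods per year: i = 0.004675, n = 276.
PMT = 222500 / ( [(1+0.004675)^276 − 1] / 0.004675 × (1+i) ) = 222500 / 563.685417 = 394.7237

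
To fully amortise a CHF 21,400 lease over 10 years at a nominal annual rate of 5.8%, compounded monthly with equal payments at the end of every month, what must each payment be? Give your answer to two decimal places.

i = 0.058/12 = 0.00483333 per month; n = 10·12 = 120.
Annuity-PV factor = 90.893548; PMT = 21400 / 90.893548 = 235.4403

CHF 235.44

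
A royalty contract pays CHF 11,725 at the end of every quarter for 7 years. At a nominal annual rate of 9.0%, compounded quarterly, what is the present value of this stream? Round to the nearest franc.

CHF 241,627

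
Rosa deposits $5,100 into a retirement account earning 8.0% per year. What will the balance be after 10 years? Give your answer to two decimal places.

FV = 5,100 × (1 + 0.08)^10 = 11,010.5175

$11,010.52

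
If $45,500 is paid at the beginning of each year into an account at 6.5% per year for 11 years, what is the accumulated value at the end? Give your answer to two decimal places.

$744,867.37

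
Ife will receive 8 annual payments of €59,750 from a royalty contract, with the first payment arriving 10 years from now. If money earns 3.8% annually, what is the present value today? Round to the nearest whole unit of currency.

€289,967

Value one period before first payment (t=9): 59750 × [1 − (1+0.038)^(−8)] / 0.038 = 59750 × 6.788697 = 405,624.6663
PV₀ = 405,624.6663 / (1+0.038)^9 = 405,624.6663 / 1.398866 = 289,966.7329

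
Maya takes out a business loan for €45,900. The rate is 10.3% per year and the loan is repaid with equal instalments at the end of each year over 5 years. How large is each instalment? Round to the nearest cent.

PMT = 45900 / ( [1 − (1+0.103)^(−5)] / 0.103 ) = 45900 / 3.761912 = 12,201.2420

€12,201.24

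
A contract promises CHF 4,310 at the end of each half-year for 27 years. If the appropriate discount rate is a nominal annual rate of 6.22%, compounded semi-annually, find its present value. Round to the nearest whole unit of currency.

CHF 112,071

Periodic rate i = 0.0622/2 = 0.0311; n = 27 × 2 = 54 periods.
Annuity factor a(54|0.0311) = 26.002613; PV = 4310 × 26.002613 = 112,071.2616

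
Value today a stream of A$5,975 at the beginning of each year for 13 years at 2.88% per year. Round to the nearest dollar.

A$65,878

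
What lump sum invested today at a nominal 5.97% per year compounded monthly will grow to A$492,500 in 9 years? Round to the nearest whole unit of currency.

A$288,163

Periodic rate i = 0.0597/12 = 0.004975; n = 9 × 12 = 108 periods.
Discount factor = (1+0.004975)^(−108) = 0.585103; PV = 492,500 × 0.585103 = 288,163.0823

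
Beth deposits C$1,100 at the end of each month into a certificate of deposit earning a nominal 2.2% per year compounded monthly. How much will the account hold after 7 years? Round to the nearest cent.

With 12 periods per year: i = 0.00183333, n = 84.
Accumulation factor s(84|0.00183333) = 90.723507; FV = 1100 × 90.723507 = 99,795.8578

C$99,795.86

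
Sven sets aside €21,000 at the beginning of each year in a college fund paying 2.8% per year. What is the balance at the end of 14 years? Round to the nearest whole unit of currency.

FV = PMT · [(1+i)^n − 1] / i × (1+i) = 21000 · 17.328620 = 363,901.0120
(annuity-due: payments at period start, so ×(1+i).)

€363,901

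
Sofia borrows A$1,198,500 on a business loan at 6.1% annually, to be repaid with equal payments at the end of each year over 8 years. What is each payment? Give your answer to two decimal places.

A$193,766.13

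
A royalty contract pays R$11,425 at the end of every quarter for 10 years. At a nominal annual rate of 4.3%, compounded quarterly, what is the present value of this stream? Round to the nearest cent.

R$369,847.33

Periodic rate i = 0.043/4 = 0.01075; n = 10 × 4 = 40 periods.
PV = 11425 × [1 − (1+0.01075)^(−40)] / 0.01075 = 11425 × 32.371757 = 369,847.3270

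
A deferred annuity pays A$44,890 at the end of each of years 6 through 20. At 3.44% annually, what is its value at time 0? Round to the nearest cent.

Value one period before first payment (t=5): 44890 × [1 − (1+0.0344)^(−15)] / 0.0344 = 44890 × 11.566712 = 519,229.6820
Discount back 5 years: 519,229.6820 × (1+0.0344)^(−5) = 519,229.6820 × 0.844418 = 438,446.8475

A$438,446.85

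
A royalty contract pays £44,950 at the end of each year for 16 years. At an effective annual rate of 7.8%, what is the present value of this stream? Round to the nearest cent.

£403,007.45

PV = PMT · [1 − (1+i)^(−n)] / i = 44950 · 8.965683 = 403,007.4454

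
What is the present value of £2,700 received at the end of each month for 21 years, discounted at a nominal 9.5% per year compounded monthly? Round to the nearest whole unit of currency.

£294,299

i = 0.095/12 = 0.00791667 per month; n = 21·12 = 252.
PV = PMT · [1 − (1+i)^(−n)] / i = 2700 · 108.999624 = 294,298.9851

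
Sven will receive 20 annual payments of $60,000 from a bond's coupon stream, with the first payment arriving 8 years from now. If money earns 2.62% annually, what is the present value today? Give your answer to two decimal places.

$771,684.38

Value one period before first payment (t=7): 60000 × [1 − (1+0.0262)^(−20)] / 0.0262 = 60000 × 15.413900 = 924,833.9828
Discount back 7 years: 924,833.9828 × (1+0.0262)^(−7) = 924,833.9828 × 0.834403 = 771,684.3757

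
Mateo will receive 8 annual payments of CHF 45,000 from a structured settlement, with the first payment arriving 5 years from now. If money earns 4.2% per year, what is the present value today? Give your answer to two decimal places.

CHF 254,891.17

PV at t=4 (ordinary 8-year annuity): 45000 × a(8|0.042) = 45000 × 6.677489 = 300,486.9877
PV₀ = 300,486.9877 / (1+0.042)^4 = 300,486.9877 / 1.178883 = 254,891.1720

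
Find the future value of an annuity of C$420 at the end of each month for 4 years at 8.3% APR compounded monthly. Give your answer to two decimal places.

Periodic rate i = 0.083/12 = 0.00691667; n = 4 × 12 = 48 periods.
Accumulation factor s(48|0.00691667) = 56.697953; FV = 420 × 56.697953 = 23,813.1401

C$23,813.14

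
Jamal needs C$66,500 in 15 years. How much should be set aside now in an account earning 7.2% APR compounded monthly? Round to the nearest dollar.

C$22,656

i = 0.072/12 = 0.006 per month; n = 15·12 = 180.
Discount factor = (1+0.006)^(−180) = 0.340693; PV = 66,500 × 0.340693 = 22,656.0981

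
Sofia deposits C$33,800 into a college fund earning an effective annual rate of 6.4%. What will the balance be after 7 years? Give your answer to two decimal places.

C$52,180.48

33,800 × (1+0.064)^7 = 33,800 × 1.543801 = 52,180.4831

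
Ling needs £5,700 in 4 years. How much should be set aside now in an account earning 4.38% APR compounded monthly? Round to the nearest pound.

£4,785

i = 0.0438/12 = 0.00365 per month; n = 4·12 = 48.
PV = FV·(1+i)^(−n) = 5,700 × 0.839557 = 4,785.4743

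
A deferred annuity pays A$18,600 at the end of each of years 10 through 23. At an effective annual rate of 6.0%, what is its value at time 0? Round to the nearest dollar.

A$102,331

PV at t=9 (ordinary 14-year annuity): 18600 × a(14|0.06) = 18600 × 9.294984 = 172,886.7010
Discount back 9 years: 172,886.7010 × (1+0.06)^(−9) = 172,886.7010 × 0.591898 = 102,331.3727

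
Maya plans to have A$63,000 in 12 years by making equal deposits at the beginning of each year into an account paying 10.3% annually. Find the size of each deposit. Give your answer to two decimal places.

A$2,623.20

PMT = 63000 / ( [(1+0.103)^12 − 1] / 0.103 × (1+i) ) = 63000 / 24.016437 = 2,623.2035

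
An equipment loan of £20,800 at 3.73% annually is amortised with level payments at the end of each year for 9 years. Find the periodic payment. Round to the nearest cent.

PMT = 20800 / ( [1 − (1+0.0373)^(−9)] / 0.0373 ) = 20800 / 7.527665 = 2,763.1409

£2,763.14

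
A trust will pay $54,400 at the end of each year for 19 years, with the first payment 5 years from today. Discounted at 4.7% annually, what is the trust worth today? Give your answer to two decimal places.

PV at t=4 (ordinary 19-year annuity): 54400 × a(19|0.047) = 54400 × 12.386321 = 673,815.8540
PV₀ = 673,815.8540 / (1+0.047)^4 = 673,815.8540 / 1.201674 = 560,730.9118

$560,730.91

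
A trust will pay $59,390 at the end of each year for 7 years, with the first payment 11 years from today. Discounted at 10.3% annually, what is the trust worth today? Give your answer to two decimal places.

PV at t=10 (ordinary 7-year annuity): 59390 × a(7|0.103) = 59390 × 4.820704 = 286,301.6225
PV₀ = 286,301.6225 / (1+0.103)^10 = 286,301.6225 / 2.665355 = 107,415.9280

$107,415.93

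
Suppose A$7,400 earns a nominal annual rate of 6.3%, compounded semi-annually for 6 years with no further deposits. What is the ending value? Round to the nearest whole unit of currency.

A$10,736

Periodic rate i = 0.063/2 = 0.0315; n = 6 × 2 = 12 periods.
FV = PV·(1+i)^n = 7,400 × 1.450878 = 10,736.4945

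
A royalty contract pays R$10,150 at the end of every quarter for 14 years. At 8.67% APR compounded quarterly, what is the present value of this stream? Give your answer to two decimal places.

R$327,355.14

i = 0.0867/4 = 0.021675 per quarter; n = 14·4 = 56.
PV = 10150 × [1 − (1+0.021675)^(−56)] / 0.021675 = 10150 × 32.251738 = 327,355.1422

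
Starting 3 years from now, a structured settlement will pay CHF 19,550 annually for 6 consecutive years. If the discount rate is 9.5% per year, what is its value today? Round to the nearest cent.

CHF 72,064.87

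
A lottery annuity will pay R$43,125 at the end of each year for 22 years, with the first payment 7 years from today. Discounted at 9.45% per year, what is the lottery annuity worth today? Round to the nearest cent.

Value one period before first payment (t=6): 43125 × [1 − (1+0.0945)^(−22)] / 0.0945 = 43125 × 9.130496 = 393,752.6489
Discount back 6 years: 393,752.6489 × (1+0.0945)^(−6) = 393,752.6489 × 0.581708 = 229,049.2600

R$229,049.26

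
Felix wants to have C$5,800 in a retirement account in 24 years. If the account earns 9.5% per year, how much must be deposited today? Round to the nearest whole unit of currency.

PV = 5,800 / (1 + 0.095)^24 = 5,800 / 8.829556 = 656.8847

C$657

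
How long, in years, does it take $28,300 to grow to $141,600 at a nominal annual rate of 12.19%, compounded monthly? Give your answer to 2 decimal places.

13.28 years

Periodic rate i = 0.1219/12 = 0.0101583.
(1+i)^n = 141600/28300 = 5.00353, so n = ln 5.00353 / ln 1.01016 = 159.3085 months
= 159.3085/12 years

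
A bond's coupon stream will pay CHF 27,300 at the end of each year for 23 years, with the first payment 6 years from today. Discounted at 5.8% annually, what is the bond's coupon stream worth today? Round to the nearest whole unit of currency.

CHF 257,982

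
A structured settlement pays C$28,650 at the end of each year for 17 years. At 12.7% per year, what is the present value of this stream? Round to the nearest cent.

PV = PMT · [1 − (1+i)^(−n)] / i = 28650 · 6.842467 = 196,036.6830

C$196,036.68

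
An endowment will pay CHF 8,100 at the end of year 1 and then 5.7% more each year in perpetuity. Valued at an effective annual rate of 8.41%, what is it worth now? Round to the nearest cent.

CHF 298,892.99

PV = PMT / (i − g) = 8100 / (0.0841 − 0.057) = 8100 / 0.027100 = 298,892.9889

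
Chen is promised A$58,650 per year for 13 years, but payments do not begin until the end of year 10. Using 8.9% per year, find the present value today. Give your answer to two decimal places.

Value one period before first payment (t=9): 58650 × [1 − (1+0.089)^(−13)] / 0.089 = 58650 × 7.527034 = 441,460.5606
Discount back 9 years: 441,460.5606 × (1+0.089)^(−9) = 441,460.5606 × 0.464247 = 204,946.7297

A$204,946.73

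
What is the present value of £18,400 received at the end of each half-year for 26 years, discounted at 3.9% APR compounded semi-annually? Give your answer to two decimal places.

i = 0.039/2 = 0.0195 per half-year; n = 26·2 = 52.
PV = PMT · [1 − (1+i)^(−n)] / i = 18400 · 32.496263 = 597,931.2398

£597,931.24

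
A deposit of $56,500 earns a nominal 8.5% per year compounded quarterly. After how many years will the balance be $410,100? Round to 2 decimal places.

23.57 years

Periodic rate i = 0.085/4 = 0.02125.
(1+i)^n = 410100/56500 = 7.25841, so n = ln 7.25841 / ln 1.02125 = 94.2657 quarters
= 94.2657/4 years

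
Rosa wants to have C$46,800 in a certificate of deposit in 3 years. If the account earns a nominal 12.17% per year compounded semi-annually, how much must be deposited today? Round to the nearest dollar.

i = 0.1217/2 = 0.06085 per half-year; n = 3·2 = 6.
Discount factor = (1+0.06085)^(−6) = 0.701578; PV = 46,800 × 0.701578 = 32,833.8620

C$32,834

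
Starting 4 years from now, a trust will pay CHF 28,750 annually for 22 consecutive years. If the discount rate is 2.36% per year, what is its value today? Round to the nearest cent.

CHF 455,949.32

PV at t=3 (ordinary 22-year annuity): 28750 × a(22|0.0236) = 28750 × 17.008639 = 488,998.3644
Discount back 3 years: 488,998.3644 × (1+0.0236)^(−3) = 488,998.3644 × 0.932415 = 455,949.3227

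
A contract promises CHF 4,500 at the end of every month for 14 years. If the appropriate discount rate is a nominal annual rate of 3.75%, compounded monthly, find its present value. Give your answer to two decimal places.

i = 0.0375/12 = 0.003125 per month; n = 14·12 = 168.
Annuity factor a(168|0.003125) = 130.547259; PV = 4500 × 130.547259 = 587,462.6674

CHF 587,462.67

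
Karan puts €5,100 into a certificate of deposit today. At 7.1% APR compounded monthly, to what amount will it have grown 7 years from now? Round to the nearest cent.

€8,371.02

i = 0.071/12 = 0.00591667 per month; n = 7·12 = 84.
5,100 × (1+0.00591667)^84 = 5,100 × 1.641377 = 8,371.0224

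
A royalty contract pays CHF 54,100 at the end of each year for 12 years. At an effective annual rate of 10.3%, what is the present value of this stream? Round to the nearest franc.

CHF 363,266

Annuity factor a(12|0.103) = 6.714705; PV = 54100 × 6.714705 = 363,265.5170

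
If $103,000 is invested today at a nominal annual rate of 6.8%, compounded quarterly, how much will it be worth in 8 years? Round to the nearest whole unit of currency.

$176,648

With 4 periods per year: i = 0.017, n = 32.
FV = 103,000 × (1 + 0.017)^32 = 176,647.5906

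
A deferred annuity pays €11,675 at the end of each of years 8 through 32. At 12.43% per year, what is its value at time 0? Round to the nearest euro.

Value one period before first payment (t=7): 11675 × [1 − (1+0.1243)^(−25)] / 0.1243 = 11675 × 7.615047 = 88,905.6760
Discount back 7 years: 88,905.6760 × (1+0.1243)^(−7) = 88,905.6760 × 0.440377 = 39,152.0056

€39,152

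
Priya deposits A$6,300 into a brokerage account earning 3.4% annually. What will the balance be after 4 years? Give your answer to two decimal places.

FV = 6,300 × (1 + 0.034)^4 = 7,201.4957

A$7,201.50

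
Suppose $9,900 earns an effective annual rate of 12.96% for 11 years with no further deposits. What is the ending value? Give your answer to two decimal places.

FV = PV·(1+i)^n = 9,900 × 3.820951 = 37,827.4195

$37,827.42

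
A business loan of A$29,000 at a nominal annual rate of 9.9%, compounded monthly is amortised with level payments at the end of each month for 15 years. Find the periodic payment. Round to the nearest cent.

A$309.86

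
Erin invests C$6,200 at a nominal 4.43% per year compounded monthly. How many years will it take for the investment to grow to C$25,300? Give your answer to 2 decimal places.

31.80 years

Periodic rate i = 0.0443/12 = 0.00369167.
n = ln(25300/6200) / ln(1+0.00369167) = ln(4.08065) / 0.003685 = 381.6296 months
= 381.6296/12 years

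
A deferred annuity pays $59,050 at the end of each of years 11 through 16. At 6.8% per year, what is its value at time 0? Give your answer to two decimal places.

$146,688.72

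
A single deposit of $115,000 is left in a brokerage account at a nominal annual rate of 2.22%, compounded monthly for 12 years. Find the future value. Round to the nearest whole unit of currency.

i = 0.0222/12 = 0.00185 per month; n = 12·12 = 144.
FV = 115,000 × (1 + 0.00185)^144 = 150,067.6229

$150,068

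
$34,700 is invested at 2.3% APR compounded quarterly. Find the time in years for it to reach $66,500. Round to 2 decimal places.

28.36 years

Periodic rate i = 0.023/4 = 0.00575.
n = ln(66500/34700) / ln(1+0.00575) = ln(1.91643) / 0.005734 = 113.4488 quarters
= 113.4488/4 years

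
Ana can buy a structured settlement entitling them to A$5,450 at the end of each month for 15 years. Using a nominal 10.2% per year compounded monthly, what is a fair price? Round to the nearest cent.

With 12 periods per year: i = 0.0085, n = 180.
PV = 5450 × [1 − (1+0.0085)^(−180)] / 0.0085 = 5450 × 92.007024 = 501,438.2793

A$501,438.28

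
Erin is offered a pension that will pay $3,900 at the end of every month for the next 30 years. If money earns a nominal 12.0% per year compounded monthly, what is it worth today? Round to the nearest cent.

Periodic rate i = 0.12/12 = 0.01; n = 30 × 12 = 360 periods.
PV = PMT · [1 − (1+i)^(−n)] / i = 3900 · 97.218331 = 379,151.4912

$379,151.49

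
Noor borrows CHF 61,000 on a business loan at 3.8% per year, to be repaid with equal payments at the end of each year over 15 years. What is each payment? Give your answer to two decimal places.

Annuity-PV factor = 11.275503; PMT = 61000 / 11.275503 = 5,409.9581

CHF 5,409.96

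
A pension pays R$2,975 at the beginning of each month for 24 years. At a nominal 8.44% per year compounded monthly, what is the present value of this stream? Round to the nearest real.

R$369,370

With 12 periods per year: i = 0.00703333, n = 288.
PV = 2975 × [1 − (1+0.00703333)^(−288)] / 0.00703333 × (1+i) = 2975 × 124.158149 = 369,370.4920
(annuity-due: payments at period start, so ×(1+i).)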